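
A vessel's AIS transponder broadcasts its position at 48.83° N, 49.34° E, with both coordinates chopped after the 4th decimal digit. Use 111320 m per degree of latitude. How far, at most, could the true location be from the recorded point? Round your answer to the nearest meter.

13 meters

Truncating at 4 decimal places can drop up to a full unit in the last place, so each coordinate may be off by as much as 0.0001°.
North–south component: 0.0001° × 111320 = 11.132 m.
Longitude error → 0.0001 × 111320 × cos 48.83° = 0.0001 × 111320 × 0.6583 ≈ 7.32814 m.
The two errors are perpendicular, so the maximum displacement is √(11.132² + 7.32814²) ≈ 13.3275 m.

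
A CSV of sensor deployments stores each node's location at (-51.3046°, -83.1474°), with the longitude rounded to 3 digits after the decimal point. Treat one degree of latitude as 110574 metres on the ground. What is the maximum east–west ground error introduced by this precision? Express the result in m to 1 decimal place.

Rounding to 3 decimal places leaves the longitude within ±0.0005° of the true value.
At latitude 51.3046° a degree of longitude spans 110574 m × cos 51.3046° = 110574 × 0.6252 ≈ 69128.7 m.
East–west error: 0.0005° × 69128.7 m/° ≈ 34.5643 m.

34.6 m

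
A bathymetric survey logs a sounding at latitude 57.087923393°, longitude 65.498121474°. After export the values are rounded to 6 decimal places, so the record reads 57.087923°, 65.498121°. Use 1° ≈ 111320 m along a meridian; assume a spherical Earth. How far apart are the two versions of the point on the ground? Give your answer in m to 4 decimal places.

The latitude changed by +0.000000393° and the longitude by +0.000000474°.
North–south shift: 0.000000393 × 111320 = 0.0437488 m.
E–W at 57.0879°: 0.000000474° × 111320 × cos 57.0879° = 0.000000474 × 111320 × 0.5434 ≈ 0.0286703 m.
Combined displacement = (0.0437488² + 0.0286703²)^½ ≈ 0.0523062 m.

0.0523 m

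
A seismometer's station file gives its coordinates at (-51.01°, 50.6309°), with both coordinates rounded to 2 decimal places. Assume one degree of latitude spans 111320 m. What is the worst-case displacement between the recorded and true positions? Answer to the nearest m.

658 m

Rounding to 2 decimal places leaves each coordinate within ±0.005° of the true value.
Latitude error → 0.005 × 111320 = 556.6 m along the meridian.
East–west component at 51.01°: 0.005° × 111320 × cos 51.01° ≈ 0.005 × 70040.8 ≈ 350.204 m.
Combining orthogonally: (556.6² + 350.204²)^½ ≈ 657.607 m.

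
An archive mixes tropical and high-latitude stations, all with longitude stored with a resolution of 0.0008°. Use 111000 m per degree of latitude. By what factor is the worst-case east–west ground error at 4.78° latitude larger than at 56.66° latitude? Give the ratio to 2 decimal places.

1.81

With a 0.0008° grid the true value lies within half a step, ±0.0008°/2 = ±0.0004°, of the stored one.
At 4.78°: 0.0004° × 111000 × cos 4.78° = 0.0004 × 111000 × 0.9965 ≈ 44.246 m.
At 56.66°: 0.0004° × 111000 × cos 56.66° = 0.0004 × 111000 × 0.5496 ≈ 24.403 m.
Ratio: 44.246 / 24.403 = cos 4.78° / cos 56.66° ≈ 1.8132.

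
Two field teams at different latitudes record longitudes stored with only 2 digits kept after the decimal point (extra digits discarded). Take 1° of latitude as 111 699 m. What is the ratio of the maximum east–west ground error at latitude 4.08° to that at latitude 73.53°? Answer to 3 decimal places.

Truncating at 2 decimal places can drop up to a full unit in the last place, so the longitude may be off by as much as 0.01°.
At 4.08°: 0.01° × 111699 × cos 4.08° = 0.01 × 111699 × 0.9975 ≈ 1114.2 m.
At 73.53°: 0.01° × 111699 × cos 73.53° = 0.01 × 111699 × 0.2835 ≈ 316.68 m.
The ratio reduces to cos 4.08° / cos 73.53° = 0.9975/0.2835 ≈ 3.5182.

3.518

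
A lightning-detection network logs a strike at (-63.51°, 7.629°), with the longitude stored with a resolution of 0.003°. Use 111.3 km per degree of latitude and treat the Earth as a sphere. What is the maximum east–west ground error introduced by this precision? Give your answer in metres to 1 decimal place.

74.5 metres

With a 0.003° grid the true value lies within half a step, ±0.003°/2 = ±0.0015°, of the stored one.
At latitude 63.51° a degree of longitude spans 111300 m × cos 63.51° = 111300 × 0.4460 ≈ 49644.4 m.
So at most 0.0015° × 49644.4 ≈ 74.4666 m east–west.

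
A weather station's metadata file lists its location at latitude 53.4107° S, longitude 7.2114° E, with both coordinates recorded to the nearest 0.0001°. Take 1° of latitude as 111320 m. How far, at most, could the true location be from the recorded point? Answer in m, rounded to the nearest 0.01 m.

Rounding to 4 decimal places leaves each coordinate within ±5e-05° of the true value.
N–S: 5e-05° × 111320 m/° = 5.566 m.
Longitude error → 5e-05 × 111320 × cos 53.4107° = 5e-05 × 111320 × 0.5961 ≈ 3.31775 m.
Combining orthogonally: (5.566² + 3.31775²)^½ ≈ 6.4798 m.

6.48 m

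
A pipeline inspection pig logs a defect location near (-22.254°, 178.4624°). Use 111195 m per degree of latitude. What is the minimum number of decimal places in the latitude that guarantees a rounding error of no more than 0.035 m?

7

One degree of latitude covers 111195 m.
Rounding to N decimal places gives at most 0.5 × 10⁻ᴺ degrees of error, i.e. 0.5 × 10⁻ᴺ × 111195 m.
Setting 55597.5 × 10⁻ᴺ ≤ 0.035 gives 10ᴺ ≥ 1.588e+06, i.e. N ≥ 6.20.
At 6 places the error can reach 0.0556 m, but 7 places keeps it to 0.00556 m.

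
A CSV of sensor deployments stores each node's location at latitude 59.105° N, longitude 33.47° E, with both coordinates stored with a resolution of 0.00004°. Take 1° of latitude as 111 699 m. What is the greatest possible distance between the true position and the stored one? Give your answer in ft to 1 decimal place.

8.2 ft

With a 0.00004° grid the true value lies within half a step, ±0.00004°/2 = ±2e-05°, of the stored one.
Latitude error → 2e-05 × 111699 = 2.23398 m along the meridian.
Longitude error → 2e-05 × 111699 × cos 59.105° = 2e-05 × 111699 × 0.5135 ≈ 1.14707 m.
The two errors are perpendicular, so the maximum displacement is √(2.23398² + 1.14707²) ≈ 2.51126 m.
Converting: 2.51126 m × 3.2808 ft/m ≈ 8.2391 ft.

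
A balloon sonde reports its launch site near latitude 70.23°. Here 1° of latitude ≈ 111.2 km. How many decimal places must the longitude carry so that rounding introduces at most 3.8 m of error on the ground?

4 decimal places

At 70.23° one degree of longitude covers 111200 × cos 70.23° ≈ 111200 × 0.3382 ≈ 37612.9 m.
N decimal places → at most half a unit in the last place, 0.5 × 10⁻ᴺ° = 37612.9/2 × 10⁻ᴺ m.
Need 0.5 × 37612.9 × 10⁻ᴺ ≤ 3.8 → 10⁻ᴺ ≤ 2.021e-04, so N ≥ 3.69.
N = 3 would give 18.8 m (too coarse); N = 4 gives 1.88 m ≤ 3.8 m.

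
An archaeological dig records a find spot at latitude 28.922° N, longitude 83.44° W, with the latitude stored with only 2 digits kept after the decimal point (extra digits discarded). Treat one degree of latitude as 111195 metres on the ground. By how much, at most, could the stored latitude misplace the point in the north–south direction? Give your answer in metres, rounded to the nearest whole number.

1112 metres

Truncating at 2 decimal places can drop up to a full unit in the last place, so the latitude may be off by as much as 0.01°.
North–south distance: 0.01° × 111195 m/° = 1111.95 m.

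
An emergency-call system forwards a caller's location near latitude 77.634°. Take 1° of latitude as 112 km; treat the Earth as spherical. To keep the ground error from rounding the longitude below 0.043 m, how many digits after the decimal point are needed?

6

At 77.634° one degree of longitude covers 112000 × cos 77.634° ≈ 112000 × 0.2142 ≈ 23985.4 m.
N decimal places → at most half a unit in the last place, 0.5 × 10⁻ᴺ° = 23985.4/2 × 10⁻ᴺ m.
Setting 11992.7 × 10⁻ᴺ ≤ 0.043 gives 10ᴺ ≥ 2.789e+05, i.e. N ≥ 5.45.
At 5 places the error can reach 0.12 m, but 6 places keeps it to 0.012 m.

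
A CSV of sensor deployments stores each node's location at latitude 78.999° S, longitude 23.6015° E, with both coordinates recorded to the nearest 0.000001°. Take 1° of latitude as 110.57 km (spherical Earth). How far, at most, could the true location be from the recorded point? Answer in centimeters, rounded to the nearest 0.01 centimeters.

Rounding to 6 decimal places leaves each coordinate within ±5e-07° of the true value.
Latitude error → 5e-07 × 110570 = 0.055285 m along the meridian.
E–W at 78.999°: 5e-07° × 110570 × cos 78.999° = 5e-07 × 110570 × 0.1908 ≈ 0.0105498 m.
The two errors are perpendicular, so the maximum displacement is √(0.055285² + 0.0105498²) ≈ 0.0562826 m.
That is 0.0562826 m = 5.6283 cm.

5.63 centimeters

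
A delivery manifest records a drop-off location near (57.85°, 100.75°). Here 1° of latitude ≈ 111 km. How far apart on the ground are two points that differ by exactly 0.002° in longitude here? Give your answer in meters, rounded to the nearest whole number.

118 meters

One degree of longitude here spans 111000 × cos 57.85° = 111000 × 0.5321 ≈ 59067.3 m; 0.002° of that is 118.135 m.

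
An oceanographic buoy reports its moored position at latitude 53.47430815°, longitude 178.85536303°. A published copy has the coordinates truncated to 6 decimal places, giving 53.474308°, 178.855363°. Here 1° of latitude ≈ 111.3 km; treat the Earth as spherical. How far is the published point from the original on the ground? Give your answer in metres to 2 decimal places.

0.02 metres

The latitude changed by +0.00000015° and the longitude by +0.00000003°.
North–south shift: 0.00000015 × 111300 = 0.016695 m.
East–west at this latitude: 0.00000003° × 111300 × cos 53.4743° ≈ 0.00000003 × 66243.9 = 0.00198732 m.
Hypotenuse of the two orthogonal shifts: √(0.016695² + 0.00198732²) = 0.0168129 m.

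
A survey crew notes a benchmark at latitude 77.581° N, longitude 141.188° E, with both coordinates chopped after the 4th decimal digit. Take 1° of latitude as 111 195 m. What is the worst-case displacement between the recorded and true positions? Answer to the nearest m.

Truncating at 4 decimal places can drop up to a full unit in the last place, so each coordinate may be off by as much as 0.0001°.
North–south component: 0.0001° × 111195 = 11.1195 m.
Longitude error → 0.0001 × 111195 × cos 77.581° = 0.0001 × 111195 × 0.2151 ≈ 2.39135 m.
The two errors are perpendicular, so the maximum displacement is √(11.1195² + 2.39135²) ≈ 11.3737 m.

11 m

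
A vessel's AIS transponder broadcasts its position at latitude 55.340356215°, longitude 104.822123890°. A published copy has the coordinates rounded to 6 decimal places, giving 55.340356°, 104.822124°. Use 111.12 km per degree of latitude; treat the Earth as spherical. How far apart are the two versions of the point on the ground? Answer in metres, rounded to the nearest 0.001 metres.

Δlat = 55.340356215 − 55.340356 = +0.000000215°; Δlon = 104.822123890 − 104.822124 = -0.000000110°.
N–S: 0.000000215° × 111120 m/° = 0.0238908 m.
E–W at 55.3404°: -0.000000110° × 111120 × cos 55.3404° = -0.000000110 × 111120 × 0.5687 ≈ -0.00695134 m.
Distance: √(0.0238908² + 0.00695134²) ≈ 0.0248815 m.

0.025 metres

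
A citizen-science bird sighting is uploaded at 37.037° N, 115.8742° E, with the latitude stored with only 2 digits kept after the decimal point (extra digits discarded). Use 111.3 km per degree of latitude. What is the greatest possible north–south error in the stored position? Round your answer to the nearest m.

1113 m

Truncating at 2 decimal places can drop up to a full unit in the last place, so the latitude may be off by as much as 0.01°.
North–south distance: 0.01° × 111300 m/° = 1113 m.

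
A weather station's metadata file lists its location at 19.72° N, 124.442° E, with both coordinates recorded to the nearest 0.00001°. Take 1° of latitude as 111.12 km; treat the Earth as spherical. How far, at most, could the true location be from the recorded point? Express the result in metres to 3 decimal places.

0.763 metres

Rounding to 5 decimal places leaves each coordinate within ±5e-06° of the true value.
North–south component: 5e-06° × 111120 = 0.5556 m.
Longitude error → 5e-06 × 111120 × cos 19.72° = 5e-06 × 111120 × 0.9414 ≈ 0.523016 m.
Worst case both components are at the extreme and orthogonal: √(0.5556² + 0.523016²) ≈ 0.763044 m.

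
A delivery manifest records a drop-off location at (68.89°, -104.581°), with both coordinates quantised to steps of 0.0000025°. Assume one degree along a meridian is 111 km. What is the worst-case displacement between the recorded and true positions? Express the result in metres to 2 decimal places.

With a 0.0000025° grid the true value lies within half a step, ±0.0000025°/2 = ±1.25e-06°, of the stored one.
Latitude error → 1.25e-06 × 111000 = 0.13875 m along the meridian.
Longitude error → 1.25e-06 × 111000 × cos 68.89° = 1.25e-06 × 111000 × 0.3602 ≈ 0.0499721 m.
Worst case both components are at the extreme and orthogonal: √(0.13875² + 0.0499721²) ≈ 0.147475 m.

0.15 metres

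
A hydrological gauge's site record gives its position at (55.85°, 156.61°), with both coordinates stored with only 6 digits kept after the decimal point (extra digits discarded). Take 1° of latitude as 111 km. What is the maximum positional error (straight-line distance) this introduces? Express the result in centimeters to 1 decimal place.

Truncating at 6 decimal places can drop up to a full unit in the last place, so each coordinate may be off by as much as 1e-06°.
North–south component: 1e-06° × 111000 = 0.111 m.
East–west component at 55.85°: 1e-06° × 111000 × cos 55.85° ≈ 1e-06 × 62311.1 ≈ 0.0623111 m.
Worst case both components are at the extreme and orthogonal: √(0.111² + 0.0623111²) ≈ 0.127294 m.
That is 0.127294 m = 12.729 cm.

12.7 centimeters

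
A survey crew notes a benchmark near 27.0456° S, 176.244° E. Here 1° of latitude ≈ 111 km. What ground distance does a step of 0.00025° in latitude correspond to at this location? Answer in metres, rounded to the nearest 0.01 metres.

0.00025° × 111000 m/° = 27.75 m.

27.75 metres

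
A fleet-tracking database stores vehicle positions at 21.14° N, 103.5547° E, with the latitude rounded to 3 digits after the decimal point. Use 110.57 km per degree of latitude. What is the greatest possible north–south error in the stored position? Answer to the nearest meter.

Rounding to 3 decimal places leaves the latitude within ±0.0005° of the true value.
North–south distance: 0.0005° × 110570 m/° = 55.285 m.

55 meters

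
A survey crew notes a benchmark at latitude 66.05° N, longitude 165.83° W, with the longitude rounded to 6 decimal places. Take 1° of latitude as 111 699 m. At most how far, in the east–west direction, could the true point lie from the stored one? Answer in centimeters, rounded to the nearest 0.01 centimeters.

Rounding to 6 decimal places leaves the longitude within ±5e-07° of the true value.
One degree of longitude at 66.05° is 111699 × cos 66.05° ≈ 111699 × 0.4059 = 45343 m.
So at most 5e-07° × 45343 ≈ 0.0226715 m east–west.
That is 0.0226715 m = 2.2672 cm.

2.27 centimeters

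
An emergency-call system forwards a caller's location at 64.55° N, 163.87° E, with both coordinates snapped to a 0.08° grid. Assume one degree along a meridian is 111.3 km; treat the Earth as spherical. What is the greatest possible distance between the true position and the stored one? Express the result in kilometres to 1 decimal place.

4.8 kilometres

With a 0.08° grid the true value lies within half a step, ±0.08°/2 = ±0.04°, of the stored one.
N–S: 0.04° × 111300 m/° = 4452 m.
E–W at 64.55°: 0.04° × 111300 × cos 64.55° = 0.04 × 111300 × 0.4297 ≈ 1913.13 m.
Combining orthogonally: (4452² + 1913.13²)^½ ≈ 4845.65 m.
That is 4845.65 m = 4.8457 km.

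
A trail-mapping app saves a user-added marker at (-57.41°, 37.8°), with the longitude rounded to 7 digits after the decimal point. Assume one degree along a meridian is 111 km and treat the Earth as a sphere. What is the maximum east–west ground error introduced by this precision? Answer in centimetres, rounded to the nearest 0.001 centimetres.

0.299 centimetres

Rounding to 7 decimal places leaves the longitude within ±5e-08° of the true value.
At latitude 57.41° a degree of longitude spans 111000 m × cos 57.41° = 111000 × 0.5386 ≈ 59787.2 m.
So at most 5e-08° × 59787.2 ≈ 0.00298936 m east–west.
That is 0.00298936 m = 0.29894 cm.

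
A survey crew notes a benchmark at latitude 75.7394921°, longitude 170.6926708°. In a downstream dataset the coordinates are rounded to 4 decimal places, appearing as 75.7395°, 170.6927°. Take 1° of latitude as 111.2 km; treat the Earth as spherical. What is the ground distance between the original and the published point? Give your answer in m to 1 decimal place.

The latitude changed by -0.0000079° and the longitude by -0.0000292°.
North–south shift: -0.0000079 × 111200 = -0.87848 m.
E–W at 75.7395°: -0.0000292° × 111200 × cos 75.7395° = -0.0000292 × 111200 × 0.2463 ≈ -0.799846 m.
Combined displacement = (0.87848² + 0.799846²)^½ ≈ 1.18806 m.

1.2 m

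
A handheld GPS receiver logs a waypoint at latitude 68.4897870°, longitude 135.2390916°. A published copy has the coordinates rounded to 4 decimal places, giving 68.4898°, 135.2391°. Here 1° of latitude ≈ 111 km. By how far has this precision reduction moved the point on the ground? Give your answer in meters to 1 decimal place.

1.5 meters

Δlat = 68.4897870 − 68.4898 = -0.0000130°; Δlon = 135.2390916 − 135.2391 = -0.0000084°.
North–south shift: -0.0000130 × 111000 = -1.443 m.
E–W at 68.4898°: -0.0000084° × 111000 × cos 68.4898° = -0.0000084 × 111000 × 0.3667 ≈ -0.34188 m.
Distance: √(1.443² + 0.34188²) ≈ 1.48295 m.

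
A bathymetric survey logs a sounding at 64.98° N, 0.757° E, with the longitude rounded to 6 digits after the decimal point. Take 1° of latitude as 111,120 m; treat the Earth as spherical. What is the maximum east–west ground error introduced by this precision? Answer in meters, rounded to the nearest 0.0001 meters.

0.0235 meters

Rounding to 6 decimal places leaves the longitude within ±5e-07° of the true value.
One degree of longitude at 64.98° is 111120 × cos 64.98° ≈ 111120 × 0.4229 = 46996.5 m.
So at most 5e-07° × 46996.5 ≈ 0.0234982 m east–west.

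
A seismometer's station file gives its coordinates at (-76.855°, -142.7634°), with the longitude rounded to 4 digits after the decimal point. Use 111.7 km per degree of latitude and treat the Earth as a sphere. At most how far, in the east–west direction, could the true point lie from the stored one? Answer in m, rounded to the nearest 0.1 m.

1.3 m

Rounding to 4 decimal places leaves the longitude within ±5e-05° of the true value.
At latitude 76.855° a degree of longitude spans 111700 m × cos 76.855° = 111700 × 0.2274 ≈ 25402.4 m.
So at most 5e-05° × 25402.4 ≈ 1.27012 m east–west.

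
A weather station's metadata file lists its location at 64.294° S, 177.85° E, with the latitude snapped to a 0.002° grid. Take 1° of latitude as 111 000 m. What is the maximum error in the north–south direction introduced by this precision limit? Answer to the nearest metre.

With a 0.002° grid the true value lies within half a step, ±0.002°/2 = ±0.001°, of the stored one.
Along the meridian that is 0.001° × 111000 m/° = 111 m.

111 metres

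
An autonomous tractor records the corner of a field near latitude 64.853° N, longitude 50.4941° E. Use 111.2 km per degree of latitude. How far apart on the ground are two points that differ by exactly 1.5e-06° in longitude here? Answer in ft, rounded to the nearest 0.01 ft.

One degree of longitude here spans 111200 × cos 64.853° = 111200 × 0.4249 ≈ 47253.6 m; 1.5e-06° of that is 0.0708803 m.
Converting: 0.0708803 m × 3.2808 ft/m ≈ 0.23255 ft.

0.23 ft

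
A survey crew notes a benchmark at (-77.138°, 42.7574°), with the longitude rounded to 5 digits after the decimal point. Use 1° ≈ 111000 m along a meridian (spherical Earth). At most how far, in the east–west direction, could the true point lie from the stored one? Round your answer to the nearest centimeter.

12 centimeters

Rounding to 5 decimal places leaves the longitude within ±5e-06° of the true value.
Parallels shrink by cos φ, so at 77.138° a degree of longitude is 111000 × 0.2226 ≈ 24709 m.
East–west error: 5e-06° × 24709 m/° ≈ 0.123545 m.
That is 0.123545 m = 12.354 cm.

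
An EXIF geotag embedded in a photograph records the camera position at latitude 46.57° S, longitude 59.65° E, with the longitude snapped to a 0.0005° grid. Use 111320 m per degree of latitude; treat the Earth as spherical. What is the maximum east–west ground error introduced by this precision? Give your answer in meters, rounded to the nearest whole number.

With a 0.0005° grid the true value lies within half a step, ±0.0005°/2 = ±0.00025°, of the stored one.
Parallels shrink by cos φ, so at 46.57° a degree of longitude is 111320 × 0.6875 ≈ 76528.9 m.
So at most 0.00025° × 76528.9 ≈ 19.1322 m east–west.

19 meters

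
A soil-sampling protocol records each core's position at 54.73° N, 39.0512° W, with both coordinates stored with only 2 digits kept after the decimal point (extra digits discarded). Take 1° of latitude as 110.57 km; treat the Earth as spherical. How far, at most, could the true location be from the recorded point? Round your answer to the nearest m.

Truncating at 2 decimal places can drop up to a full unit in the last place, so each coordinate may be off by as much as 0.01°.
North–south component: 0.01° × 110570 = 1105.7 m.
Longitude error → 0.01 × 110570 × cos 54.73° = 0.01 × 110570 × 0.5774 ≈ 638.465 m.
Worst case both components are at the extreme and orthogonal: √(1105.7² + 638.465²) ≈ 1276.8 m.

1277 m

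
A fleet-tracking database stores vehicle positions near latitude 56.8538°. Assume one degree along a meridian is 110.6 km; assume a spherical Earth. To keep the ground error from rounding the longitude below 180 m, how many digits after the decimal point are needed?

3

At 56.8538° one degree of longitude covers 110600 × cos 56.8538° ≈ 110600 × 0.5468 ≈ 60473.6 m.
With N decimal places the half-ulp bound is 0.5·10⁻ᴺ°, or 0.5·10⁻ᴺ × 60473.6 m on the ground.
Need 0.5 × 60473.6 × 10⁻ᴺ ≤ 180 → 10⁻ᴺ ≤ 5.953e-03, so N ≥ 2.23.
At 2 places the error can reach 302 m, but 3 places keeps it to 30.2 m.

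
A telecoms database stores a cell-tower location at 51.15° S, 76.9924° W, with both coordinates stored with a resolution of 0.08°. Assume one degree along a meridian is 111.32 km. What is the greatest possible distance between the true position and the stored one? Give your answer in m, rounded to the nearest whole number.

5256 m

With a 0.08° grid the true value lies within half a step, ±0.08°/2 = ±0.04°, of the stored one.
N–S: 0.04° × 111320 m/° = 4452.8 m.
E–W at 51.15°: 0.04° × 111320 × cos 51.15° = 0.04 × 111320 × 0.6273 ≈ 2793.17 m.
Combining orthogonally: (4452.8² + 2793.17²)^½ ≈ 5256.35 m.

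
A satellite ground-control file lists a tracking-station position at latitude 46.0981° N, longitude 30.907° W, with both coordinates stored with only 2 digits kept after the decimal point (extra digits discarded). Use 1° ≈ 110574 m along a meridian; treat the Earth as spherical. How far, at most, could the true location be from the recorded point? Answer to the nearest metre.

1346 metres

Truncating at 2 decimal places can drop up to a full unit in the last place, so each coordinate may be off by as much as 0.01°.
North–south component: 0.01° × 110574 = 1105.74 m.
Longitude error → 0.01 × 110574 × cos 46.0981° = 0.01 × 110574 × 0.6934 ≈ 766.749 m.
The two errors are perpendicular, so the maximum displacement is √(1105.74² + 766.749²) ≈ 1345.57 m.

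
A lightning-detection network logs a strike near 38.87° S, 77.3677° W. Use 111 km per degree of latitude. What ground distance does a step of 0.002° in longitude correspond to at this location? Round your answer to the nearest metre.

173 metres

At 38.87° a degree of longitude is 111000 × cos 38.87° ≈ 86421.5 m, so 0.002° corresponds to 172.843 m.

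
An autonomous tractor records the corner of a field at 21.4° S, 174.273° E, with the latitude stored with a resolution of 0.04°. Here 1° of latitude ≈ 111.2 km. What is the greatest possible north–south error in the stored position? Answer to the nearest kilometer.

With a 0.04° grid the true value lies within half a step, ±0.04°/2 = ±0.02°, of the stored one.
Along the meridian that is 0.02° × 111200 m/° = 2224 m.
That is 2224 m = 2.224 km.

2 kilometers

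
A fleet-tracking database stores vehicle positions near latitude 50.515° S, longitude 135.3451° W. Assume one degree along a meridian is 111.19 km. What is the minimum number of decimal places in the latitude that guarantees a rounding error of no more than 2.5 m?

One degree of latitude covers 111190 m.
With N decimal places the half-ulp bound is 0.5·10⁻ᴺ°, or 0.5·10⁻ᴺ × 111190 m on the ground.
Setting 55595 × 10⁻ᴺ ≤ 2.5 gives 10ᴺ ≥ 2.224e+04, i.e. N ≥ 4.35.
N = 4 would give 5.56 m (too coarse); N = 5 gives 0.556 m ≤ 2.5 m.

5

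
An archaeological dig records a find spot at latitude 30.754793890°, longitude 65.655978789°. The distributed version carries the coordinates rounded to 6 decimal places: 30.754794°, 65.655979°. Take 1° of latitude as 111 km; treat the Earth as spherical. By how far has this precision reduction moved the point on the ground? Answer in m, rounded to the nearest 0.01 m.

0.02 m

The latitude changed by -0.000000110° and the longitude by -0.000000211°.
N–S: -0.000000110° × 111000 m/° = -0.01221 m.
East–west at this latitude: -0.000000211° × 111000 × cos 30.7548° ≈ -0.000000211 × 95389.4 = -0.0201272 m.
Hypotenuse of the two orthogonal shifts: √(0.01221² + 0.0201272²) = 0.0235412 m.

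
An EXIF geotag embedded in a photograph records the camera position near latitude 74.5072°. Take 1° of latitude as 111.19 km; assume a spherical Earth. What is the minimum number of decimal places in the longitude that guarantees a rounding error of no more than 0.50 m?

5

At 74.5072° one degree of longitude covers 111190 × cos 74.5072° ≈ 111190 × 0.2671 ≈ 29700.8 m.
N decimal places → at most half a unit in the last place, 0.5 × 10⁻ᴺ° = 29700.8/2 × 10⁻ᴺ m.
Need 0.5 × 29700.8 × 10⁻ᴺ ≤ 0.50 → 10⁻ᴺ ≤ 3.367e-05, so N ≥ 4.47.
At 4 places the error can reach 1.49 m, but 5 places keeps it to 0.149 m.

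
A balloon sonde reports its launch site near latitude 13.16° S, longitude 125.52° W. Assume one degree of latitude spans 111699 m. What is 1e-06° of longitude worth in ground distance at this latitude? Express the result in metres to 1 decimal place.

1e-06° of longitude at 13.16° is 1e-06 × 111699 × cos 13.16° ≈ 1e-06 × 108766 = 0.108766 m.

0.1 metres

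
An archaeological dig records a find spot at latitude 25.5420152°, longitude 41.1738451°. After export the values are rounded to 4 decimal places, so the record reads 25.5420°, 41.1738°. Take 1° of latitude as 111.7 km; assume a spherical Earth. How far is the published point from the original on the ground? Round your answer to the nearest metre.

5 metres

Δlat = 25.5420152 − 25.5420 = +0.0000152°; Δlon = 41.1738451 − 41.1738 = +0.0000451°.
North–south shift: 0.0000152 × 111700 = 1.69784 m.
E–W at 25.542°: 0.0000451° × 111700 × cos 25.542° = 0.0000451 × 111700 × 0.9023 ≈ 4.54534 m.
Combined displacement = (1.69784² + 4.54534²)^½ ≈ 4.85209 m.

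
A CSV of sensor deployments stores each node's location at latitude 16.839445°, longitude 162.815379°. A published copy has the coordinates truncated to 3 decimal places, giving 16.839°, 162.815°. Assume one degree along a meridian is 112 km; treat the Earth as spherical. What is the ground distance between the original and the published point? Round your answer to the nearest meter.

The latitude changed by +0.000445° and the longitude by +0.000379°.
North–south shift: 0.000445 × 112000 = 49.84 m.
E–W at 16.839°: 0.000379° × 112000 × cos 16.839° = 0.000379 × 112000 × 0.9571 ≈ 40.6279 m.
Combined displacement = (49.84² + 40.6279²)^½ ≈ 64.3013 m.

64 meters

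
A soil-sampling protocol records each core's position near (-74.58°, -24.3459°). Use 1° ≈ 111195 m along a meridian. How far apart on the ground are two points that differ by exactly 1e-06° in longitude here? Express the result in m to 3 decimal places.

0.030 m

At 74.58° a degree of longitude is 111195 × cos 74.58° ≈ 29565.9 m, so 1e-06° corresponds to 0.0295659 m.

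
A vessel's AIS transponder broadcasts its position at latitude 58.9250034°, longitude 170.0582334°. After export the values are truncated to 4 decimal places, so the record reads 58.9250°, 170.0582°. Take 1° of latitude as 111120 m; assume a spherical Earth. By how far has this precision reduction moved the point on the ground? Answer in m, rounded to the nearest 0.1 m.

Δlat = 58.9250034 − 58.9250 = +0.0000034°; Δlon = 170.0582334 − 170.0582 = +0.0000334°.
N–S: 0.0000034° × 111120 m/° = 0.377808 m.
East–west at this latitude: 0.0000334° × 111120 × cos 58.925° ≈ 0.0000334 × 57355.7 = 1.91568 m.
Combined displacement = (0.377808² + 1.91568²)^½ ≈ 1.95258 m.

2.0 m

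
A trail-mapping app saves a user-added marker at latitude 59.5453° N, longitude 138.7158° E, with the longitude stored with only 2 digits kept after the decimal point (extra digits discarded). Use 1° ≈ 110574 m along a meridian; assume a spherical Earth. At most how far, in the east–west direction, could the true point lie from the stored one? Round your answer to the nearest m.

560 m

Truncating at 2 decimal places can drop up to a full unit in the last place, so the longitude may be off by as much as 0.01°.
One degree of longitude at 59.5453° is 110574 × cos 59.5453° ≈ 110574 × 0.5069 = 56045.2 m.
East–west error: 0.01° × 56045.2 m/° ≈ 560.452 m.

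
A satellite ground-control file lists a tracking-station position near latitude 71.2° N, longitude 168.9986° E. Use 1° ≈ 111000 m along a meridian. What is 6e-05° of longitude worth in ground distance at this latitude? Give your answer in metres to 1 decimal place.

2.1 metres

6e-05° of longitude at 71.2° is 6e-05 × 111000 × cos 71.2° ≈ 6e-05 × 35771.5 = 2.14629 m.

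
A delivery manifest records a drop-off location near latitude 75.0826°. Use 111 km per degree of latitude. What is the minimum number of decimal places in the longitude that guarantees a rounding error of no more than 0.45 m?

At 75.0826° one degree of longitude covers 111000 × cos 75.0826° ≈ 111000 × 0.2574 ≈ 28574.3 m.
N decimal places → at most half a unit in the last place, 0.5 × 10⁻ᴺ° = 28574.3/2 × 10⁻ᴺ m.
Need 0.5 × 28574.3 × 10⁻ᴺ ≤ 0.45 → 10⁻ᴺ ≤ 3.150e-05, so N ≥ 4.50.
So 5 decimal places suffice (0.143 m); 4 would allow up to 1.43 m.

5 decimal places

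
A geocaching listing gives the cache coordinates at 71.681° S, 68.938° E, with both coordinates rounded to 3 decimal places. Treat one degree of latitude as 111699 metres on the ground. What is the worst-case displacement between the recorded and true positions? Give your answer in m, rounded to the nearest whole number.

Rounding to 3 decimal places leaves each coordinate within ±0.0005° of the true value.
North–south component: 0.0005° × 111699 = 55.8495 m.
East–west component at 71.681°: 0.0005° × 111699 × cos 71.681° ≈ 0.0005 × 35107.8 ≈ 17.5539 m.
Combining orthogonally: (55.8495² + 17.5539²)^½ ≈ 58.5432 m.

59 m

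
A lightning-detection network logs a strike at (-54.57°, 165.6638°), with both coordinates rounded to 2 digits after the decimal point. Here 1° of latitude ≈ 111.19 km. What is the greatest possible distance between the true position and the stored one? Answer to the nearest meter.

Rounding to 2 decimal places leaves each coordinate within ±0.005° of the true value.
N–S: 0.005° × 111190 m/° = 555.95 m.
Longitude error → 0.005 × 111190 × cos 54.57° = 0.005 × 111190 × 0.5797 ≈ 322.289 m.
Worst case both components are at the extreme and orthogonal: √(555.95² + 322.289²) ≈ 642.612 m.

643 meters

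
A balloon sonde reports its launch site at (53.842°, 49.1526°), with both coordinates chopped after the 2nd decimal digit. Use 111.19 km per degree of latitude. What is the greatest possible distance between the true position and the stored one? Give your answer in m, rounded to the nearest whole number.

1291 m

Truncating at 2 decimal places can drop up to a full unit in the last place, so each coordinate may be off by as much as 0.01°.
Latitude error → 0.01 × 111190 = 1111.9 m along the meridian.
Longitude error → 0.01 × 111190 × cos 53.842° = 0.01 × 111190 × 0.5900 ≈ 656.037 m.
The two errors are perpendicular, so the maximum displacement is √(1111.9² + 656.037²) ≈ 1291.01 m.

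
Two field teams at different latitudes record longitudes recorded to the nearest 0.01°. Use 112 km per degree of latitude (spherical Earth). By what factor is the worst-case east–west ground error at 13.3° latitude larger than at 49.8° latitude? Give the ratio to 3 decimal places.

Rounding to 2 decimal places leaves the longitude within ±0.005° of the true value.
At 13.3°: 0.005° × 112000 × cos 13.3° = 0.005 × 112000 × 0.9732 ≈ 544.98 m.
Error at 49.8° = 0.005° × 112000 × cos 49.8° ≈ 560 × 0.6455 = 361.46 m.
The ratio reduces to cos 13.3° / cos 49.8° = 0.9732/0.6455 ≈ 1.5077.

1.508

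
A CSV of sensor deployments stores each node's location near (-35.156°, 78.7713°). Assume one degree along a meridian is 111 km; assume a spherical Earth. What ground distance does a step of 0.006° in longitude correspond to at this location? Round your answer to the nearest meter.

545 meters

One degree of longitude here spans 111000 × cos 35.156° = 111000 × 0.8176 ≈ 90752.2 m; 0.006° of that is 544.513 m.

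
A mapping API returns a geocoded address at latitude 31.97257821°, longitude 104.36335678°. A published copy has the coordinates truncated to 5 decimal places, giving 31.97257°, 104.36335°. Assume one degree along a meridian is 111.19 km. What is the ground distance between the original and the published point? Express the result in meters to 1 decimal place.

1.1 meters

The latitude changed by +0.00000821° and the longitude by +0.00000678°.
N–S: 0.00000821° × 111190 m/° = 0.91287 m.
E–W at 31.9726°: 0.00000678° × 111190 × cos 31.9726° = 0.00000678 × 111190 × 0.8483 ≈ 0.639508 m.
Hypotenuse of the two orthogonal shifts: √(0.91287² + 0.639508²) = 1.11459 m.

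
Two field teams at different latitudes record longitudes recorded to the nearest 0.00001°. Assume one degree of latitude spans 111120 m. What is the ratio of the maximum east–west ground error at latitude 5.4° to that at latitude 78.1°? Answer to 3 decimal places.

Rounding to 5 decimal places leaves the longitude within ±5e-06° of the true value.
At 5.4°: 5e-06° × 111120 × cos 5.4° = 5e-06 × 111120 × 0.9956 ≈ 0.55313 m.
Error at 78.1° = 5e-06° × 111120 × cos 78.1° ≈ 0.5556 × 0.2062 = 0.11457 m.
Ratio: 0.55313 / 0.11457 = cos 5.4° / cos 78.1° ≈ 4.8280.

4.828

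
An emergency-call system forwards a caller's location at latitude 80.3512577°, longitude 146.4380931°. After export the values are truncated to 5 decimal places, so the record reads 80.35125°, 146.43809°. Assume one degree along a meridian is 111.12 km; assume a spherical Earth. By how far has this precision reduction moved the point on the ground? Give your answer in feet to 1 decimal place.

2.8 feet

The latitude changed by +0.0000077° and the longitude by +0.0000031°.
North–south shift: 0.0000077 × 111120 = 0.855624 m.
E–W at 80.3512°: 0.0000031° × 111120 × cos 80.3512° = 0.0000031 × 111120 × 0.1676 ≈ 0.0577361 m.
Distance: √(0.855624² + 0.0577361²) ≈ 0.85757 m.
Converting: 0.85757 m × 3.2808 ft/m ≈ 2.8135 ft.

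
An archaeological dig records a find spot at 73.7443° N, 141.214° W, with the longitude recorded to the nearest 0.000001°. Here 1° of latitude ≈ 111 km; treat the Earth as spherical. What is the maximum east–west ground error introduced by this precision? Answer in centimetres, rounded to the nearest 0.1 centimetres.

Rounding to 6 decimal places leaves the longitude within ±5e-07° of the true value.
One degree of longitude at 73.7443° is 111000 × cos 73.7443° ≈ 111000 × 0.2799 = 31071.6 m.
So at most 5e-07° × 31071.6 ≈ 0.0155358 m east–west.
That is 0.0155358 m = 1.5536 cm.

1.6 centimetres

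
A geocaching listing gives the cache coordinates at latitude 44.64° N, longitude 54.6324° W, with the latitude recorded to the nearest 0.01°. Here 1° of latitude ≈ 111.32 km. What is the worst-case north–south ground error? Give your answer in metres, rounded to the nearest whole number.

Rounding to 2 decimal places leaves the latitude within ±0.005° of the true value.
So the N–S error is at most 0.005 × 111320 = 556.6 m.

557 metres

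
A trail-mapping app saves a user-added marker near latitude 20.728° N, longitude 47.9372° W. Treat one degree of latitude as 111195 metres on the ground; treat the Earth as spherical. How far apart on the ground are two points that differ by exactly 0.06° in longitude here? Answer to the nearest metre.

6240 metres

One degree of longitude here spans 111195 × cos 20.728° = 111195 × 0.9353 ≈ 103997 m; 0.06° of that is 6239.85 m.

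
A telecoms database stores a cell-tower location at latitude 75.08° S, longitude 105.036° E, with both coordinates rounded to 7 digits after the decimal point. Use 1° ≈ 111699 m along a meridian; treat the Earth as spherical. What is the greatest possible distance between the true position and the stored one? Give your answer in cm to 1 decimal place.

Rounding to 7 decimal places leaves each coordinate within ±5e-08° of the true value.
North–south component: 5e-08° × 111699 = 0.00558495 m.
Longitude error → 5e-08 × 111699 × cos 75.08° = 5e-08 × 111699 × 0.2575 ≈ 0.00143796 m.
The two errors are perpendicular, so the maximum displacement is √(0.00558495² + 0.00143796²) ≈ 0.0057671 m.
That is 0.0057671 m = 0.57671 cm.

0.6 cm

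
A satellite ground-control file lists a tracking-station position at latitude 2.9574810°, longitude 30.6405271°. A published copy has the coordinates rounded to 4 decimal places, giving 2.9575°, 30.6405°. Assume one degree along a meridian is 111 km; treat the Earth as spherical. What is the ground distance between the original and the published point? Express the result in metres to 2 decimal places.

Δlat = 2.9574810 − 2.9575 = -0.0000190°; Δlon = 30.6405271 − 30.6405 = +0.0000271°.
N–S: -0.0000190° × 111000 m/° = -2.109 m.
E–W at 2.9575°: 0.0000271° × 111000 × cos 2.9575° = 0.0000271 × 111000 × 0.9987 ≈ 3.00409 m.
Hypotenuse of the two orthogonal shifts: √(2.109² + 3.00409²) = 3.67048 m.

3.67 metres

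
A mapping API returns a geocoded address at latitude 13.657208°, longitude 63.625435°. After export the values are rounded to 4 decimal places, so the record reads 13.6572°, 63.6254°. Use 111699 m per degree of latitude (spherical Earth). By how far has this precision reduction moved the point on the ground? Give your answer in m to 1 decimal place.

3.9 m

The latitude changed by +0.000008° and the longitude by +0.000035°.
North–south shift: 0.000008 × 111699 = 0.893592 m.
E–W at 13.6572°: 0.000035° × 111699 × cos 13.6572° = 0.000035 × 111699 × 0.9717 ≈ 3.79893 m.
Combined displacement = (0.893592² + 3.79893²)^½ ≈ 3.90261 m.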